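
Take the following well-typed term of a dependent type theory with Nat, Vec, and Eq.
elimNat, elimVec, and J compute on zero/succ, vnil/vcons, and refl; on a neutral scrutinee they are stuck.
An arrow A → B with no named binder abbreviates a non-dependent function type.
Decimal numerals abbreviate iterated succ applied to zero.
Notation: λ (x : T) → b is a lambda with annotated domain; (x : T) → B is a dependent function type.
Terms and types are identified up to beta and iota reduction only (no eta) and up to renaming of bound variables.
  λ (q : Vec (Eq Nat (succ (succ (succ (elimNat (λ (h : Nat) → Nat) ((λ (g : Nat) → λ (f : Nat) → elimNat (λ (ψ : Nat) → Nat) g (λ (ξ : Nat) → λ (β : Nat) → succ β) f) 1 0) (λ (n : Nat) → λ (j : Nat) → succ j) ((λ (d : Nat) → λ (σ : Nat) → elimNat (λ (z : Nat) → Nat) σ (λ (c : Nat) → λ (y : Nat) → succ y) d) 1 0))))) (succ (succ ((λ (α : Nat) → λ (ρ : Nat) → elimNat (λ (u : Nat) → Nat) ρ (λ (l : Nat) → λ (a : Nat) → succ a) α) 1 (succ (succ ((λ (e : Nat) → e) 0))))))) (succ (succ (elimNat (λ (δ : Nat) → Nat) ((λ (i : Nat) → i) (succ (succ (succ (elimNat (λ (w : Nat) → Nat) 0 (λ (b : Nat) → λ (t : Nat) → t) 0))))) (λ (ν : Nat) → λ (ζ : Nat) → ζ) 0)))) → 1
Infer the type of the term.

type:
  Vec (Eq Nat 5 5) 5 → Nat


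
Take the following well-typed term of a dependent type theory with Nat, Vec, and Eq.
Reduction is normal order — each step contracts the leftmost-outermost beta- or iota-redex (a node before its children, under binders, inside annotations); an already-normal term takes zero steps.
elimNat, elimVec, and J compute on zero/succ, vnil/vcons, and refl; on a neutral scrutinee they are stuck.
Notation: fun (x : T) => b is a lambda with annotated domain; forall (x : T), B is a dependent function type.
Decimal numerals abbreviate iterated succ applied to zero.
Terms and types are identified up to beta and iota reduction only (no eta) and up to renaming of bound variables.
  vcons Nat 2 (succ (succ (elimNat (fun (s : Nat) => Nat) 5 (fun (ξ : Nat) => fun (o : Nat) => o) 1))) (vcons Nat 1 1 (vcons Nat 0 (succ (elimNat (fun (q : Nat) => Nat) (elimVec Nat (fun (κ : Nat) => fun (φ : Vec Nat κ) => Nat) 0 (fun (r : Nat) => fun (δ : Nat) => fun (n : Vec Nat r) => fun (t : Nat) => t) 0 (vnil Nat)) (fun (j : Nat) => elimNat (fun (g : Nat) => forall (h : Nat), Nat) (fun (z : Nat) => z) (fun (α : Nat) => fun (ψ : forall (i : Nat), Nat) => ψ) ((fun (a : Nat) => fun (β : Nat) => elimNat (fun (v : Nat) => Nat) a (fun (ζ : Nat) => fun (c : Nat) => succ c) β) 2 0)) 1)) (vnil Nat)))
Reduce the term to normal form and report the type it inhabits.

normal form:
  vcons Nat 2 7 (vcons Nat 1 1 (vcons Nat 0 1 (vnil Nat)))
the term's type:
  Vec Nat 3
observation: 19 normal-order steps separate the term from its normal form.


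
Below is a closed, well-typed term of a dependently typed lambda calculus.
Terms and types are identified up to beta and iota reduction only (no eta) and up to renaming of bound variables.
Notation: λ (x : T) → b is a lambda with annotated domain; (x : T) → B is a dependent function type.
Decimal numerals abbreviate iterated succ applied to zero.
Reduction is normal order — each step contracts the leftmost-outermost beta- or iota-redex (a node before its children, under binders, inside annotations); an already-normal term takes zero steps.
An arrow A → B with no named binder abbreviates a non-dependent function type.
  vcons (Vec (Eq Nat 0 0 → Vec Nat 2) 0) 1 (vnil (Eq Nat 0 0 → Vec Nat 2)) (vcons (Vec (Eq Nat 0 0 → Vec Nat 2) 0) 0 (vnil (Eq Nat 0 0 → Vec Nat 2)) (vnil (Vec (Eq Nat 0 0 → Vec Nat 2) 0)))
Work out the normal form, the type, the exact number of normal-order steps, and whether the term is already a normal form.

reduced normal form:
  vcons (Vec (Eq Nat 0 0 → Vec Nat 2) 0) 1 (vnil (Eq Nat 0 0 → Vec Nat 2)) (vcons (Vec (Eq Nat 0 0 → Vec Nat 2) 0) 0 (vnil (Eq Nat 0 0 → Vec Nat 2)) (vnil (Vec (Eq Nat 0 0 → Vec Nat 2) 0)))
type:
  Vec (Vec (Eq Nat 0 0 → Vec Nat 2) 0) 2
reduction steps (normal order): 0
already normal: yes


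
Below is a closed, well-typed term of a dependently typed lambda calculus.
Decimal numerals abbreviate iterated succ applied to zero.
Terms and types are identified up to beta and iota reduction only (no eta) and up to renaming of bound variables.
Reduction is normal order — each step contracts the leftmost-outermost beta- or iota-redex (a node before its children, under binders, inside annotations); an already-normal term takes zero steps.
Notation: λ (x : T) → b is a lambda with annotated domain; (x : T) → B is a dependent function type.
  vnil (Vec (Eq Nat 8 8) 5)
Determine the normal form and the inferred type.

reduced normal form:
  vnil (Vec (Eq Nat 8 8) 5)
the term's type:
  Vec (Vec (Eq Nat 8 8) 5) 0


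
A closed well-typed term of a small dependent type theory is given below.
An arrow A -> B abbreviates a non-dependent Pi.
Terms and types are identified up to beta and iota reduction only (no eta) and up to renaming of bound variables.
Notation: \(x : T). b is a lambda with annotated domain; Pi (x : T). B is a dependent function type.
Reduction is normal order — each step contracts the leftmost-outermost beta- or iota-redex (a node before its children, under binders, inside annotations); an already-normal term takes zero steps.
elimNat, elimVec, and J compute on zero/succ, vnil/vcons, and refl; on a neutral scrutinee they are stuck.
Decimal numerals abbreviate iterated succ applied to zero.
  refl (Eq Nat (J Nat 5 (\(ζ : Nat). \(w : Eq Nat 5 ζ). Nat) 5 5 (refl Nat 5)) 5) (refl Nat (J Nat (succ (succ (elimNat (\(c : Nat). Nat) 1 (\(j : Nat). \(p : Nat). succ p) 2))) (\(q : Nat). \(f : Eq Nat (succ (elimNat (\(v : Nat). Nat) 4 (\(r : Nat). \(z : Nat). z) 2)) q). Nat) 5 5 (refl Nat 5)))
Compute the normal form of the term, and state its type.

normal form:
  refl (Eq Nat 5 5) (refl Nat 5)
type:
  Eq (Eq Nat 5 5) (refl Nat 5) (refl Nat 5)


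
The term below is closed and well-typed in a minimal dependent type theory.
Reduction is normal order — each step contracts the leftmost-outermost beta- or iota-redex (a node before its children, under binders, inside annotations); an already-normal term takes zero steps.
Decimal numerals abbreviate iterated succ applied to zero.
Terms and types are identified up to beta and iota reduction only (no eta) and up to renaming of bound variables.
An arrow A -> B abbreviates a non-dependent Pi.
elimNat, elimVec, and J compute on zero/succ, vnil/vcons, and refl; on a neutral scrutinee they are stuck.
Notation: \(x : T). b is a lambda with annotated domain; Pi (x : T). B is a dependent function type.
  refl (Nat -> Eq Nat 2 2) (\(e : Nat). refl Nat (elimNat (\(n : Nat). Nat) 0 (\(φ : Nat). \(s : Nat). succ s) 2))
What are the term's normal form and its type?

normal form:
  refl (Nat -> Eq Nat 2 2) (\(e : Nat). refl Nat 2)
the term's type:
  Eq (Nat -> Eq Nat 2 2) (\(e : Nat). refl Nat 2) (\(n : Nat). refl Nat 2)


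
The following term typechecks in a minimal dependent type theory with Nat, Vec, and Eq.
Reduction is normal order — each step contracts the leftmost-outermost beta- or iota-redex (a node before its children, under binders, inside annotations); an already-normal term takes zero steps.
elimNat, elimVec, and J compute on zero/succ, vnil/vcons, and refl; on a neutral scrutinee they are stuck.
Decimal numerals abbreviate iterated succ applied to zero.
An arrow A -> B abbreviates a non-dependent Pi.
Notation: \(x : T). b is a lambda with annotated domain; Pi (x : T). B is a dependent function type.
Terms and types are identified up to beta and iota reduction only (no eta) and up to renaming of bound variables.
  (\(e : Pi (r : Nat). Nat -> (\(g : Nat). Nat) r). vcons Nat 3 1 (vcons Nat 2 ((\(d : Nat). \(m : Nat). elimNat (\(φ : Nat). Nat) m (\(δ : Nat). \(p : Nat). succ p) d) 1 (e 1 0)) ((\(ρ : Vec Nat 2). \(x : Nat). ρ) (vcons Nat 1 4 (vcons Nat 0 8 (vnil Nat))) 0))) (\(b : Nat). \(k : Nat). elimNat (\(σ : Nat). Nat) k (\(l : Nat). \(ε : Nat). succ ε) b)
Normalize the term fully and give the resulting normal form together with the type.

reduced normal form:
  vcons Nat 3 1 (vcons Nat 2 2 (vcons Nat 1 4 (vcons Nat 0 8 (vnil Nat))))
type:
  Vec Nat 4
observation: contracting a beta-redex first, the term normalizes in 15 steps.


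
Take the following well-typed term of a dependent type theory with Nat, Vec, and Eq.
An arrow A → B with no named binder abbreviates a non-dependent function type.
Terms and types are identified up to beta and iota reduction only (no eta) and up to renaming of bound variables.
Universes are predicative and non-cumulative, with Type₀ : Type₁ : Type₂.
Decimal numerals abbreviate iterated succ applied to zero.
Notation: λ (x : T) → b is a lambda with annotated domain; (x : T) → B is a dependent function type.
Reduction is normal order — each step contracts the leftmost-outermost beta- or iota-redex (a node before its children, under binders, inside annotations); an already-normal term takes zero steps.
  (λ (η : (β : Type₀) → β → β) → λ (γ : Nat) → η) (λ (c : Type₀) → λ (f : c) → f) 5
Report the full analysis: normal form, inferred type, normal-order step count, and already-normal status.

reduced normal form:
  λ (η : Type₀) → λ (β : η) → β
the term's type:
  (η : Type₀) → η → η
normal-order step count: 2
already normal: no
first contracted redex: a beta-redex


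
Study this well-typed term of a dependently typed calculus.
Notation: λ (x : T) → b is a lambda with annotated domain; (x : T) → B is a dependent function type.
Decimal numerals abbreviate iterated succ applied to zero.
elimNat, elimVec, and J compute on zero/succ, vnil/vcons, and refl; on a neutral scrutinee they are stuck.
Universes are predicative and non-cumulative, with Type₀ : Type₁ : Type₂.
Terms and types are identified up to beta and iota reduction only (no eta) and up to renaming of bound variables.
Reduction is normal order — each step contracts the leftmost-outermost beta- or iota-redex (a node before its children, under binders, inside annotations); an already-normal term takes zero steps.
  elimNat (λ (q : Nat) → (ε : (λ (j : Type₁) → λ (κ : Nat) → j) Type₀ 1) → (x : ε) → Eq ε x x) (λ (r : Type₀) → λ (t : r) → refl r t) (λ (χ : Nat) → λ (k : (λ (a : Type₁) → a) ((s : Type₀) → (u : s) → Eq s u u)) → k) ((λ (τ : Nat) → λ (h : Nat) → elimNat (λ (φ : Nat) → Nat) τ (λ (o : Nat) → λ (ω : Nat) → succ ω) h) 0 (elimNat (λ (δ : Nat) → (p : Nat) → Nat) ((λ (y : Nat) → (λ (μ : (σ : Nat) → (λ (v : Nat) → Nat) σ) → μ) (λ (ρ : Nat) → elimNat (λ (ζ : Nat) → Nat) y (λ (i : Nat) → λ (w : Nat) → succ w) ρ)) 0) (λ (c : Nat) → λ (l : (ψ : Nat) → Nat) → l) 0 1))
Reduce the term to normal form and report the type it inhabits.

reduced normal form:
  λ (q : Type₀) → λ (ε : q) → refl q ε
type:
  (q : Type₀) → (ε : q) → Eq q ε ε
observation: the first redex contracted is a beta-redex; the normal form is reached in 21 normal-order steps.


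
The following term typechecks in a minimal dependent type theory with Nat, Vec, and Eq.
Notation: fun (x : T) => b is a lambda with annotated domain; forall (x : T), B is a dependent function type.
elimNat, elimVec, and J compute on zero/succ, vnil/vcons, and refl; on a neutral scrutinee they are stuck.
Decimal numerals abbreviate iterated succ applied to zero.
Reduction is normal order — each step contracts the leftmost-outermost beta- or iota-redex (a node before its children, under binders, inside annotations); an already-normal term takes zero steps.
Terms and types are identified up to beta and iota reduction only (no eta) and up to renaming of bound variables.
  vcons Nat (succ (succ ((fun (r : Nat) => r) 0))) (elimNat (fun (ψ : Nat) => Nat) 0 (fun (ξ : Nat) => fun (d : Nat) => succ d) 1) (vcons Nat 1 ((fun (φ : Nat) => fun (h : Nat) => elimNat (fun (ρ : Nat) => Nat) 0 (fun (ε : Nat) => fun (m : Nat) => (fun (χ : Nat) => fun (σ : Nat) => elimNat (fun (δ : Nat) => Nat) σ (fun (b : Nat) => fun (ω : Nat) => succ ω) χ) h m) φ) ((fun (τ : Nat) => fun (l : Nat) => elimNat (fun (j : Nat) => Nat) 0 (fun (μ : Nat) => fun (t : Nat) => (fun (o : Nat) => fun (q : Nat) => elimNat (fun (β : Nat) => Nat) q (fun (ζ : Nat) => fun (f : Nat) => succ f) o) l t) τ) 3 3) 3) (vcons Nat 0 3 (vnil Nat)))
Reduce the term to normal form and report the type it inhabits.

reduced normal form:
  vcons Nat 2 1 (vcons Nat 1 27 (vcons Nat 0 3 (vnil Nat)))
inferred type:
  Vec Nat 3
observation: the leftmost-outermost redex is a beta-redex, and normalization takes 95 steps.


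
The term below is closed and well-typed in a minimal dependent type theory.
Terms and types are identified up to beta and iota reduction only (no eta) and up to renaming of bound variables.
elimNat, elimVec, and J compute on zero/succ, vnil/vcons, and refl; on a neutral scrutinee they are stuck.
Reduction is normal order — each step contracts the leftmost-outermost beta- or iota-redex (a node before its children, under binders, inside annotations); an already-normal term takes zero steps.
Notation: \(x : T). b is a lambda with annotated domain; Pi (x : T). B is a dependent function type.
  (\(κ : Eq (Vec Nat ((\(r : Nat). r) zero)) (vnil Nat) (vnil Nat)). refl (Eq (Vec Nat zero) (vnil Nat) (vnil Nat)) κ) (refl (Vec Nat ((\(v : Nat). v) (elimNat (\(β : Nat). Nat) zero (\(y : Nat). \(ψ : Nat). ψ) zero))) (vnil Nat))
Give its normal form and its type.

resulting normal form:
  refl (Eq (Vec Nat zero) (vnil Nat) (vnil Nat)) (refl (Vec Nat zero) (vnil Nat))
the term's type:
  Eq (Eq (Vec Nat zero) (vnil Nat) (vnil Nat)) (refl (Vec Nat zero) (vnil Nat)) (refl (Vec Nat zero) (vnil Nat))
observation: contracting a beta-redex first, the term normalizes in 3 steps.


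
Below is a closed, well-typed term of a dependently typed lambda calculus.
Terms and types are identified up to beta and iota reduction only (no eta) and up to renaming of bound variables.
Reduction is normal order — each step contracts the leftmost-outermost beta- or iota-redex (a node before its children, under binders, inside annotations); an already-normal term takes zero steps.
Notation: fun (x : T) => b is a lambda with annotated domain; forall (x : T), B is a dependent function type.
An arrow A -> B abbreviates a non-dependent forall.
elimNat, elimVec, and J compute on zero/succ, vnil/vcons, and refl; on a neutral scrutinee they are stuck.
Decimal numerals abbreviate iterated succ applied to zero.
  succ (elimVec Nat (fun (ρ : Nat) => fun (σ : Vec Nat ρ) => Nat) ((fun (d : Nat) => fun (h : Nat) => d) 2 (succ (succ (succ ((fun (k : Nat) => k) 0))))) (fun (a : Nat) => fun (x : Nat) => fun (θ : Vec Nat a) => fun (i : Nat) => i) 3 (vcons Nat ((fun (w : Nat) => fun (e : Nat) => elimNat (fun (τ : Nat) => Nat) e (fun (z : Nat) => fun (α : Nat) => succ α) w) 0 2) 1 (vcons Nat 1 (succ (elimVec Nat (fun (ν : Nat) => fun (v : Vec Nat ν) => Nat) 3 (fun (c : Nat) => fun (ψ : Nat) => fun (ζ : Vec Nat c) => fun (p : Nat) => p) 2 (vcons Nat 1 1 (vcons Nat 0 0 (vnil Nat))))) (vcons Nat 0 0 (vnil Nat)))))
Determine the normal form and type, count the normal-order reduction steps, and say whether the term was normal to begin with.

normal form:
  3
type:
  Nat
reduction steps (normal order): 18
term was already normal: no
first contracted redex: an elimVec iota-redex


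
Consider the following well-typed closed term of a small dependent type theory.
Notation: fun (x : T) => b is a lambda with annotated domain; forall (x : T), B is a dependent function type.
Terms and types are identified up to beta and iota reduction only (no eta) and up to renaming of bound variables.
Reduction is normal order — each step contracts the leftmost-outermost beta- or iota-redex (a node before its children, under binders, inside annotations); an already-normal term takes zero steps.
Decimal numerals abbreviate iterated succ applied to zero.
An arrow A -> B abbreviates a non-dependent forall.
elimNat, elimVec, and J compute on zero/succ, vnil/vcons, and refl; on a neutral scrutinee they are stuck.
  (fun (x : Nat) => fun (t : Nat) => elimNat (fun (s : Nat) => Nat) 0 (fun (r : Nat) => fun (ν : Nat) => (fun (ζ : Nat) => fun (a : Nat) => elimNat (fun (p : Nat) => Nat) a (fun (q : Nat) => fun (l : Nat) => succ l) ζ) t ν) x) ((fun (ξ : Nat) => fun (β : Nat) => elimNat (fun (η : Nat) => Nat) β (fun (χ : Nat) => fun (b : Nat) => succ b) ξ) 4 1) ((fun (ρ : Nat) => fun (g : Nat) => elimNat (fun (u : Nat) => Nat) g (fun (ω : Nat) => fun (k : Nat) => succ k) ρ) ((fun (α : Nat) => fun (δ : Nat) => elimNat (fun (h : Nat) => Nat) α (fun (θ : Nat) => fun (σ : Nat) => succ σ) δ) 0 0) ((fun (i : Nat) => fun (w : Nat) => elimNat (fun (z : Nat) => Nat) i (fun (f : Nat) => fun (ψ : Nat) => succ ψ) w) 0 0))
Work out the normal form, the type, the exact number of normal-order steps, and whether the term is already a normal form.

resulting normal form:
  0
inferred type:
  Nat
reduction steps (normal order): 45
already normal: no
first redex: a beta-redex


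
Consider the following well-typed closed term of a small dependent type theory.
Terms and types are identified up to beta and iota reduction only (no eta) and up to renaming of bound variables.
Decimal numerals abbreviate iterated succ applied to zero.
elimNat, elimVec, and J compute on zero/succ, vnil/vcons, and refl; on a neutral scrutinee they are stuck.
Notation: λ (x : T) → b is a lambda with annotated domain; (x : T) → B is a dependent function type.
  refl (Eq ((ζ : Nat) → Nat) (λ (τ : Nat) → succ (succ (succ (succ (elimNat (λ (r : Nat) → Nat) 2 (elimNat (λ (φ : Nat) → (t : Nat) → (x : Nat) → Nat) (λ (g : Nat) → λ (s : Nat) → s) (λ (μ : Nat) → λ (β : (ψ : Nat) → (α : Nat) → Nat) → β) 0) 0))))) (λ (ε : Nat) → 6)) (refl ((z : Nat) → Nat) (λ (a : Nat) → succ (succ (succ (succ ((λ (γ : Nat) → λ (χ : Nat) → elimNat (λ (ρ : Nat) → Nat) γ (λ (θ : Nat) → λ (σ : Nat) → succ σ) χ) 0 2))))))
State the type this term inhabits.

type:
  Eq (Eq ((ζ : Nat) → Nat) (λ (τ : Nat) → 6) (λ (r : Nat) → 6)) (refl ((φ : Nat) → Nat) (λ (t : Nat) → 6)) (refl ((x : Nat) → Nat) (λ (g : Nat) → 6))


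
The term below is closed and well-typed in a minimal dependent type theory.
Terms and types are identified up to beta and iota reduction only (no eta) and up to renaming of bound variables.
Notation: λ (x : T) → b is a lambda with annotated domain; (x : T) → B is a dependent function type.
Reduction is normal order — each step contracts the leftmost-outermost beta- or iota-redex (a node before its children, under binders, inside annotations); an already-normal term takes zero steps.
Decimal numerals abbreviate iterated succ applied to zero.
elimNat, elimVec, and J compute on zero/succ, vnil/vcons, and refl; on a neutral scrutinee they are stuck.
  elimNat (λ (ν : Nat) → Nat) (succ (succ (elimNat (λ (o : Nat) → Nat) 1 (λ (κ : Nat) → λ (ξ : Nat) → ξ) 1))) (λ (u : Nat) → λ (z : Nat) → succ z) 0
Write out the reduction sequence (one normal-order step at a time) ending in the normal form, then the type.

normal-order reduction:
  elimNat (λ (ν : Nat) → Nat) (succ (succ (elimNat (λ (o : Nat) → Nat) 1 (λ (κ : Nat) → λ (ξ : Nat) → ξ) 1))) (λ (u : Nat) → λ (z : Nat) → succ z) 0
  ~> succ (succ (elimNat (λ (ν : Nat) → Nat) 1 (λ (o : Nat) → λ (κ : Nat) → κ) 1))
  ~> succ (succ ((λ (ν : Nat) → λ (o : Nat) → o) 0 (elimNat (λ (κ : Nat) → Nat) 1 (λ (ξ : Nat) → λ (u : Nat) → u) 0)))
  ~> succ (succ ((λ (ν : Nat) → ν) (elimNat (λ (o : Nat) → Nat) 1 (λ (κ : Nat) → λ (ξ : Nat) → ξ) 0)))
  ~> succ (succ (elimNat (λ (ν : Nat) → Nat) 1 (λ (o : Nat) → λ (κ : Nat) → κ) 0))
  ~> 3
the term's type:
  Nat


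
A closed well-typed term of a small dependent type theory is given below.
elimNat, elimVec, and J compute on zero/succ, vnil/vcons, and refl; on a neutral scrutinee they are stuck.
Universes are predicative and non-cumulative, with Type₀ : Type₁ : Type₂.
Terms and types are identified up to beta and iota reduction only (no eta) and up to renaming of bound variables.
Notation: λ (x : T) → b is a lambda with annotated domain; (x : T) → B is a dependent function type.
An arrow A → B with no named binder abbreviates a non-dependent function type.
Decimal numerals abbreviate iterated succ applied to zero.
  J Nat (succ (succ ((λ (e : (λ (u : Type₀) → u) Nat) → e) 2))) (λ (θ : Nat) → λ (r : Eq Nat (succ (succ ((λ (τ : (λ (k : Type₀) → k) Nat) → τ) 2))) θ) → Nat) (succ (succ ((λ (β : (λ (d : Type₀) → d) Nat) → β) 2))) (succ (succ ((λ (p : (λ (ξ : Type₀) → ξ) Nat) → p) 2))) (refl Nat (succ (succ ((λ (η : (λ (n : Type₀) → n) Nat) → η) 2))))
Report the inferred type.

inferred type:
  Nat


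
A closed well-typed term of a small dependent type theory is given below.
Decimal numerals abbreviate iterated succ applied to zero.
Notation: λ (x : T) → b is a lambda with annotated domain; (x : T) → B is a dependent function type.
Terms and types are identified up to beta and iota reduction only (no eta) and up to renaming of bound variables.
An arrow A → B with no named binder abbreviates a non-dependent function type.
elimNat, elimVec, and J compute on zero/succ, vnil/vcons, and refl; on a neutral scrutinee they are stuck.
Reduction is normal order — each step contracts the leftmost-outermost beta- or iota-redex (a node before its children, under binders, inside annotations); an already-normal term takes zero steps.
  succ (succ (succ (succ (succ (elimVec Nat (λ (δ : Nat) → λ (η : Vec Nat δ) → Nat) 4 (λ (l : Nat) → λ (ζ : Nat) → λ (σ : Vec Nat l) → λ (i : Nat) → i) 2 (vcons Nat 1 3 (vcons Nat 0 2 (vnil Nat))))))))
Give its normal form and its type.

resulting normal form:
  9
the term's type:
  Nat
observation: contracting an elimVec iota-redex first, the term normalizes in 11 steps.


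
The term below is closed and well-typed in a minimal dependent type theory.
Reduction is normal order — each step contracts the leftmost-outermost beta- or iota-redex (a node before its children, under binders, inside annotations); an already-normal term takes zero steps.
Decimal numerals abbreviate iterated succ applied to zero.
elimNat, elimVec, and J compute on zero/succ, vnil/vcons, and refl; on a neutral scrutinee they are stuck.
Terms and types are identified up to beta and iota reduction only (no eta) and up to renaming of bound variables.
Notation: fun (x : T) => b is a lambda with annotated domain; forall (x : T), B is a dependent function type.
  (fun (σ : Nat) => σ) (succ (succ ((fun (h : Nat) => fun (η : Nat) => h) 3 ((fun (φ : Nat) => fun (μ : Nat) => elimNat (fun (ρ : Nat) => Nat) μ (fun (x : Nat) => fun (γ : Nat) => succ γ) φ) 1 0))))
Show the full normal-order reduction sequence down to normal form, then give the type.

reduction (normal order):
  (fun (σ : Nat) => σ) (succ (succ ((fun (h : Nat) => fun (η : Nat) => h) 3 ((fun (φ : Nat) => fun (μ : Nat) => elimNat (fun (ρ : Nat) => Nat) μ (fun (x : Nat) => fun (γ : Nat) => succ γ) φ) 1 0))))
  ~> succ (succ ((fun (σ : Nat) => fun (h : Nat) => σ) 3 ((fun (η : Nat) => fun (φ : Nat) => elimNat (fun (μ : Nat) => Nat) φ (fun (ρ : Nat) => fun (x : Nat) => succ x) η) 1 0)))
  ~> succ (succ ((fun (σ : Nat) => 3) ((fun (h : Nat) => fun (η : Nat) => elimNat (fun (φ : Nat) => Nat) η (fun (μ : Nat) => fun (ρ : Nat) => succ ρ) h) 1 0)))
  ~> 5
the term's type:
  Nat


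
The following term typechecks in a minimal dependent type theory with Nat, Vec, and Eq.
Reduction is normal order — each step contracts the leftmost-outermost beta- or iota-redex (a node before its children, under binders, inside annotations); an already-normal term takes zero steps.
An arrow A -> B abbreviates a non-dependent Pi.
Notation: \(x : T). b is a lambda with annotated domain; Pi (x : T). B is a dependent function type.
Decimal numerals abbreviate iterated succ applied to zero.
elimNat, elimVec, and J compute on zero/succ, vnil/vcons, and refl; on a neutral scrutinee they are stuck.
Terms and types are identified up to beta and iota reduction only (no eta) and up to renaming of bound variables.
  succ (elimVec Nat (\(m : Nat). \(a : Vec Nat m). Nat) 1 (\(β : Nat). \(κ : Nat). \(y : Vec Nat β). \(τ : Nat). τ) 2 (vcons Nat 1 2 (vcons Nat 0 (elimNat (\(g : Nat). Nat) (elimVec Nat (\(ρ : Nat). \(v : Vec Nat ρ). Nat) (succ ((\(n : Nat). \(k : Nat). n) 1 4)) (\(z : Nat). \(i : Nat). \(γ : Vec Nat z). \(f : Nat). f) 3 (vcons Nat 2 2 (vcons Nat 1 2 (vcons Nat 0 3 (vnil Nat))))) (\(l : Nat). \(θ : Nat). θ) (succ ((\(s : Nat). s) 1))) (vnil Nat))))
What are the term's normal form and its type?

normal form:
  2
inferred type:
  Nat
observation: reduction starts at an elimVec iota-redex, and 11 normal-order steps reach the normal form.


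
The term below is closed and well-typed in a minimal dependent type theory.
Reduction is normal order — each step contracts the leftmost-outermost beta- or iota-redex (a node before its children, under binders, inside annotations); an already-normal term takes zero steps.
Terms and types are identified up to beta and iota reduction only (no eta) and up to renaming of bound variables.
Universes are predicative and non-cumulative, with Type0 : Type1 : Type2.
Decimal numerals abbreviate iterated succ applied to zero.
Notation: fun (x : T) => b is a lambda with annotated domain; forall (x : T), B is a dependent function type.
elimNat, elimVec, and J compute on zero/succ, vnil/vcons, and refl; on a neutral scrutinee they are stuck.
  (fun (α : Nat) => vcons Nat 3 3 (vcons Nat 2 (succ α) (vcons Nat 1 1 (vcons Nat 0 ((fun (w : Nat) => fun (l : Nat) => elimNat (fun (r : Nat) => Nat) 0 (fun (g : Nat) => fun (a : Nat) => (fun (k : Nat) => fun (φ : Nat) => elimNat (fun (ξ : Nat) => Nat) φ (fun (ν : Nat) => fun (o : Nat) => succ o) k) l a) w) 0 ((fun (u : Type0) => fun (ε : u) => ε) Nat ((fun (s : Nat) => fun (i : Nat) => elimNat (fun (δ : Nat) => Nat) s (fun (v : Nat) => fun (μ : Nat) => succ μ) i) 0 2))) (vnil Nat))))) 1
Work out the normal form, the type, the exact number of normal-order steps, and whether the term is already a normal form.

reduced normal form:
  vcons Nat 3 3 (vcons Nat 2 2 (vcons Nat 1 1 (vcons Nat 0 0 (vnil Nat))))
inferred type:
  Vec Nat 4
steps to reach normal form (normal order): 4
already normal: no
first redex: a beta-redex


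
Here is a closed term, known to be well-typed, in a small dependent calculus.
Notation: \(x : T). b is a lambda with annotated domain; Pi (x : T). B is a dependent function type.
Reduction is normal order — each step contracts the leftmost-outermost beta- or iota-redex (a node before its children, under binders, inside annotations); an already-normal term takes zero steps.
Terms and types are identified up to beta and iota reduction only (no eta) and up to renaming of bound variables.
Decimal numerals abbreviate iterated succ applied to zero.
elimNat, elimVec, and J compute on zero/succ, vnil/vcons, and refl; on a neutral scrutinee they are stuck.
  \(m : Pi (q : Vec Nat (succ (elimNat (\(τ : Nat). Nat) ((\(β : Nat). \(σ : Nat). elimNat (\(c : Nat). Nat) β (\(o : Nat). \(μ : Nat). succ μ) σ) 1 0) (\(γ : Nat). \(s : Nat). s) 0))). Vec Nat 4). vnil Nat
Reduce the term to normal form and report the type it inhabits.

reduced normal form:
  \(m : Pi (q : Vec Nat 2). Vec Nat 4). vnil Nat
type:
  Pi (m : Pi (q : Vec Nat 2). Vec Nat 4). Vec Nat 0


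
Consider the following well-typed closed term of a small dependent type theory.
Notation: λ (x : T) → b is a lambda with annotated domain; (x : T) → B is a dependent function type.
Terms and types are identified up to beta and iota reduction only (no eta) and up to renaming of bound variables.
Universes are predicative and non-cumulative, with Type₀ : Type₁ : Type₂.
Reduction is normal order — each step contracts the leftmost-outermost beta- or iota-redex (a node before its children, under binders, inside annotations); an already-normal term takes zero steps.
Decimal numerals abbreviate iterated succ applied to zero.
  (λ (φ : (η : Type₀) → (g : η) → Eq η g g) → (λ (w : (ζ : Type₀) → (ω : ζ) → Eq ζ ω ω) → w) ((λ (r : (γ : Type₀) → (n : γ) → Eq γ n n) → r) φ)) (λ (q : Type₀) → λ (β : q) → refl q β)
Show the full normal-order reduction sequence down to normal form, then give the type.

normal-order reduction sequence:
  (λ (φ : (η : Type₀) → (g : η) → Eq η g g) → (λ (w : (ζ : Type₀) → (ω : ζ) → Eq ζ ω ω) → w) ((λ (r : (γ : Type₀) → (n : γ) → Eq γ n n) → r) φ)) (λ (q : Type₀) → λ (β : q) → refl q β)
  ~> (λ (φ : (η : Type₀) → (g : η) → Eq η g g) → φ) ((λ (w : (ζ : Type₀) → (ω : ζ) → Eq ζ ω ω) → w) (λ (r : Type₀) → λ (γ : r) → refl r γ))
  ~> (λ (φ : (η : Type₀) → (g : η) → Eq η g g) → φ) (λ (w : Type₀) → λ (ζ : w) → refl w ζ)
  ~> λ (φ : Type₀) → λ (η : φ) → refl φ η
type:
  (φ : Type₀) → (η : φ) → Eq φ η η


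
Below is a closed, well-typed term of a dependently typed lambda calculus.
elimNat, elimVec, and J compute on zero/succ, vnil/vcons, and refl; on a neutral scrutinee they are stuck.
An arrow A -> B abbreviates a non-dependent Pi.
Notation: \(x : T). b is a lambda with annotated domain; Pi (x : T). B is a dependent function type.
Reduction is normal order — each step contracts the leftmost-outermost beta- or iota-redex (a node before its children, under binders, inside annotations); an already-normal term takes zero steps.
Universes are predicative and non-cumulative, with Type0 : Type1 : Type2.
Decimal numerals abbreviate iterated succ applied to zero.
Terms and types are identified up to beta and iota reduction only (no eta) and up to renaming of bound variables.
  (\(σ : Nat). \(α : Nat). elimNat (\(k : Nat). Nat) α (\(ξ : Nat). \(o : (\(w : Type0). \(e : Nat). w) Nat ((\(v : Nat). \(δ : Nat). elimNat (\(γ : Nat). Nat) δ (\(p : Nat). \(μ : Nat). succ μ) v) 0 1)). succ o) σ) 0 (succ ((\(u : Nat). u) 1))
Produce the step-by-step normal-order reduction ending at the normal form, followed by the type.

normal-order reduction sequence:
  (\(σ : Nat). \(α : Nat). elimNat (\(k : Nat). Nat) α (\(ξ : Nat). \(o : (\(w : Type0). \(e : Nat). w) Nat ((\(v : Nat). \(δ : Nat). elimNat (\(γ : Nat). Nat) δ (\(p : Nat). \(μ : Nat). succ μ) v) 0 1)). succ o) σ) 0 (succ ((\(u : Nat). u) 1))
  ~> (\(σ : Nat). elimNat (\(α : Nat). Nat) σ (\(k : Nat). \(ξ : (\(o : Type0). \(w : Nat). o) Nat ((\(e : Nat). \(v : Nat). elimNat (\(δ : Nat). Nat) v (\(γ : Nat). \(p : Nat). succ p) e) 0 1)). succ ξ) 0) (succ ((\(μ : Nat). μ) 1))
  ~> elimNat (\(σ : Nat). Nat) (succ ((\(α : Nat). α) 1)) (\(k : Nat). \(ξ : (\(o : Type0). \(w : Nat). o) Nat ((\(e : Nat). \(v : Nat). elimNat (\(δ : Nat). Nat) v (\(γ : Nat). \(p : Nat). succ p) e) 0 1)). succ ξ) 0
  ~> succ ((\(σ : Nat). σ) 1)
  ~> 2
inferred type:
  Nat


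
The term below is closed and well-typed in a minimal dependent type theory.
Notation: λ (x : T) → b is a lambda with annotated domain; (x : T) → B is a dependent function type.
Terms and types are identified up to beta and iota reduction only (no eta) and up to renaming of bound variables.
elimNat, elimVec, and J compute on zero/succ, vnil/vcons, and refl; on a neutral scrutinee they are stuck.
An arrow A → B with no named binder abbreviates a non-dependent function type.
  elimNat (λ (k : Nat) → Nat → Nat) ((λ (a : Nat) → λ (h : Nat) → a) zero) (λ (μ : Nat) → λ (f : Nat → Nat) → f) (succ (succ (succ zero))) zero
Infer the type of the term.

type:
  Nat


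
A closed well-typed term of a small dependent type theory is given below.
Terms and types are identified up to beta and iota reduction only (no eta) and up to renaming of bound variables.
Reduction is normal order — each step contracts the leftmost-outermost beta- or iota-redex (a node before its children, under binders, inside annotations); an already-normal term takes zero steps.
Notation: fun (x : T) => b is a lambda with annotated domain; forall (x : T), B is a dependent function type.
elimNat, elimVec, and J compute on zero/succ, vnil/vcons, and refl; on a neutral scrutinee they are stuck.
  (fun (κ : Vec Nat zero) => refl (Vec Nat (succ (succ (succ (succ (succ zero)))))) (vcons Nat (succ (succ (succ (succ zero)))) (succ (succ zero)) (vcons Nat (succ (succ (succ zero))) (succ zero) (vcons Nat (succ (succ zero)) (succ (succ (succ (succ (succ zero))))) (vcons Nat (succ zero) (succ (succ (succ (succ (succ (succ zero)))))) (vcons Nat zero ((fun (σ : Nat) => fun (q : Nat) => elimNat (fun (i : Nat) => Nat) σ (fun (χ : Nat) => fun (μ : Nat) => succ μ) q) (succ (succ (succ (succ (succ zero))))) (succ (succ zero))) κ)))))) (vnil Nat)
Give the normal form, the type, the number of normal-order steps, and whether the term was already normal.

reduced normal form:
  refl (Vec Nat (succ (succ (succ (succ (succ zero)))))) (vcons Nat (succ (succ (succ (succ zero)))) (succ (succ zero)) (vcons Nat (succ (succ (succ zero))) (succ zero) (vcons Nat (succ (succ zero)) (succ (succ (succ (succ (succ zero))))) (vcons Nat (succ zero) (succ (succ (succ (succ (succ (succ zero)))))) (vcons Nat zero (succ (succ (succ (succ (succ (succ (succ zero))))))) (vnil Nat))))))
type:
  Eq (Vec Nat (succ (succ (succ (succ (succ zero)))))) (vcons Nat (succ (succ (succ (succ zero)))) (succ (succ zero)) (vcons Nat (succ (succ (succ zero))) (succ zero) (vcons Nat (succ (succ zero)) (succ (succ (succ (succ (succ zero))))) (vcons Nat (succ zero) (succ (succ (succ (succ (succ (succ zero)))))) (vcons Nat zero (succ (succ (succ (succ (succ (succ (succ zero))))))) (vnil Nat)))))) (vcons Nat (succ (succ (succ (succ zero)))) (succ (succ zero)) (vcons Nat (succ (succ (succ zero))) (succ zero) (vcons Nat (succ (succ zero)) (succ (succ (succ (succ (succ zero))))) (vcons Nat (succ zero) (succ (succ (succ (succ (succ (succ zero)))))) (vcons Nat zero (succ (succ (succ (succ (succ (succ (succ zero))))))) (vnil Nat))))))
reduction steps (normal order): 10
already normal: no
first contracted redex: a beta-redex


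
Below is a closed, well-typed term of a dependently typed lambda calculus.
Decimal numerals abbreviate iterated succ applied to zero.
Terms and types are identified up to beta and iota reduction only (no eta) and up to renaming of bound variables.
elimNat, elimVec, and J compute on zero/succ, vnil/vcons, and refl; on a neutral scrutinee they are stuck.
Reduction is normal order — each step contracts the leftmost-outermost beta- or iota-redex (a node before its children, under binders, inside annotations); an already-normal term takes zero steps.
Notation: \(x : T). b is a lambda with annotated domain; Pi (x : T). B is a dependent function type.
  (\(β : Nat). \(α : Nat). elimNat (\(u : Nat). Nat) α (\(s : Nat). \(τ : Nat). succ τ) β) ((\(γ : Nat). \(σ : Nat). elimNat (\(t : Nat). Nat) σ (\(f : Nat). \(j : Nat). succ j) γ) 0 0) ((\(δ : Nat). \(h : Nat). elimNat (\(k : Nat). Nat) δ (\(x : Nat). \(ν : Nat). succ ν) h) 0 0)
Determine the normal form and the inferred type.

normal form:
  0
the term's type:
  Nat
observation: 9 normal-order steps separate the term from its normal form.


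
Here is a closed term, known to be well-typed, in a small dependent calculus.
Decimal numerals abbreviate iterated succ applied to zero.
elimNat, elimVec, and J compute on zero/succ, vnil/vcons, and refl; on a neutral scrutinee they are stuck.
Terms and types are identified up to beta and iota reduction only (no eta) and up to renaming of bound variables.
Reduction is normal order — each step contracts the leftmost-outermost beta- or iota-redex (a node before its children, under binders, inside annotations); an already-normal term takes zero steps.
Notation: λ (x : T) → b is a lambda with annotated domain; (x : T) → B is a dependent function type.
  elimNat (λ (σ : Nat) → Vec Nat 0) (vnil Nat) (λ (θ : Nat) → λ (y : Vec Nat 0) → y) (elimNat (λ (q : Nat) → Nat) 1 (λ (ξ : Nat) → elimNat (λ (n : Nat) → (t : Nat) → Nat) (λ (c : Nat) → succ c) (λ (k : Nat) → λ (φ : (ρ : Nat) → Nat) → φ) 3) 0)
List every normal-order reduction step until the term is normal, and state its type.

reduction (normal order):
  elimNat (λ (σ : Nat) → Vec Nat 0) (vnil Nat) (λ (θ : Nat) → λ (y : Vec Nat 0) → y) (elimNat (λ (q : Nat) → Nat) 1 (λ (ξ : Nat) → elimNat (λ (n : Nat) → (t : Nat) → Nat) (λ (c : Nat) → succ c) (λ (k : Nat) → λ (φ : (ρ : Nat) → Nat) → φ) 3) 0)
  ~> elimNat (λ (σ : Nat) → Vec Nat 0) (vnil Nat) (λ (θ : Nat) → λ (y : Vec Nat 0) → y) 1
  ~> (λ (σ : Nat) → λ (θ : Vec Nat 0) → θ) 0 (elimNat (λ (y : Nat) → Vec Nat 0) (vnil Nat) (λ (q : Nat) → λ (ξ : Vec Nat 0) → ξ) 0)
  ~> (λ (σ : Vec Nat 0) → σ) (elimNat (λ (θ : Nat) → Vec Nat 0) (vnil Nat) (λ (y : Nat) → λ (q : Vec Nat 0) → q) 0)
  ~> elimNat (λ (σ : Nat) → Vec Nat 0) (vnil Nat) (λ (θ : Nat) → λ (y : Vec Nat 0) → y) 0
  ~> vnil Nat
the term's type:
  Vec Nat 0


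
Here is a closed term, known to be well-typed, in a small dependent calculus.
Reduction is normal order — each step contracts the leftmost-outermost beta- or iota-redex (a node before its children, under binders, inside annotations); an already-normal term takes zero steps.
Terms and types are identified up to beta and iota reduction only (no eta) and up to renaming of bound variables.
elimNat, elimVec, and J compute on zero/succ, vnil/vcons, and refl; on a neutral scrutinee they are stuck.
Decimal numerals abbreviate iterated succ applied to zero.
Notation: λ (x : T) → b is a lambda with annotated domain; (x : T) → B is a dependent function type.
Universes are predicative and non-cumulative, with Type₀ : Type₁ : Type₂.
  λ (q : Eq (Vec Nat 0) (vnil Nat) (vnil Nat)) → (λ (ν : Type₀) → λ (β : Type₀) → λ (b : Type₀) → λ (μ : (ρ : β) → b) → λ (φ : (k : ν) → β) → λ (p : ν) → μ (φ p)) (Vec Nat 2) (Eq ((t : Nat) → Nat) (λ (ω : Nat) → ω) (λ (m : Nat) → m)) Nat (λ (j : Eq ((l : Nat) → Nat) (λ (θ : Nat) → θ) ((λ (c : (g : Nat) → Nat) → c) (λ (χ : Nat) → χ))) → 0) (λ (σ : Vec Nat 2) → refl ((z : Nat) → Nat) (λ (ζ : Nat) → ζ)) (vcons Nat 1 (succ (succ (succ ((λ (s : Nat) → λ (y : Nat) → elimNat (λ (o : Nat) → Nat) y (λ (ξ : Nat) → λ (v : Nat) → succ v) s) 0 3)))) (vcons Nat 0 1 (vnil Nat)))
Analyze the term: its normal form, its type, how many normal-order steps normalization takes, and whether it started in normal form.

reduced normal form:
  λ (q : Eq (Vec Nat 0) (vnil Nat) (vnil Nat)) → 0
inferred type:
  (q : Eq (Vec Nat 0) (vnil Nat) (vnil Nat)) → Nat
steps to reach normal form (normal order): 7
started in normal form: no
first contracted redex: a beta-redex


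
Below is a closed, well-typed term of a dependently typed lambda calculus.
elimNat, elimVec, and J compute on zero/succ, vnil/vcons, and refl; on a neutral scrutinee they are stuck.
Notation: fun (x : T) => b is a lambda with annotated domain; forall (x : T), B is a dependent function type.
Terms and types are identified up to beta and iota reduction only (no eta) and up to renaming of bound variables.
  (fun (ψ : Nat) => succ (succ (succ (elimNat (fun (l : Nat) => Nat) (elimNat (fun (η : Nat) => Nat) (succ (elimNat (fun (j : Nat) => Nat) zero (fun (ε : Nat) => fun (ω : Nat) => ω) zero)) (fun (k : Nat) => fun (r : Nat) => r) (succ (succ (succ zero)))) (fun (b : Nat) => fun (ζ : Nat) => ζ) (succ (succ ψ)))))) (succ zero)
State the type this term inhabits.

type:
  Nat


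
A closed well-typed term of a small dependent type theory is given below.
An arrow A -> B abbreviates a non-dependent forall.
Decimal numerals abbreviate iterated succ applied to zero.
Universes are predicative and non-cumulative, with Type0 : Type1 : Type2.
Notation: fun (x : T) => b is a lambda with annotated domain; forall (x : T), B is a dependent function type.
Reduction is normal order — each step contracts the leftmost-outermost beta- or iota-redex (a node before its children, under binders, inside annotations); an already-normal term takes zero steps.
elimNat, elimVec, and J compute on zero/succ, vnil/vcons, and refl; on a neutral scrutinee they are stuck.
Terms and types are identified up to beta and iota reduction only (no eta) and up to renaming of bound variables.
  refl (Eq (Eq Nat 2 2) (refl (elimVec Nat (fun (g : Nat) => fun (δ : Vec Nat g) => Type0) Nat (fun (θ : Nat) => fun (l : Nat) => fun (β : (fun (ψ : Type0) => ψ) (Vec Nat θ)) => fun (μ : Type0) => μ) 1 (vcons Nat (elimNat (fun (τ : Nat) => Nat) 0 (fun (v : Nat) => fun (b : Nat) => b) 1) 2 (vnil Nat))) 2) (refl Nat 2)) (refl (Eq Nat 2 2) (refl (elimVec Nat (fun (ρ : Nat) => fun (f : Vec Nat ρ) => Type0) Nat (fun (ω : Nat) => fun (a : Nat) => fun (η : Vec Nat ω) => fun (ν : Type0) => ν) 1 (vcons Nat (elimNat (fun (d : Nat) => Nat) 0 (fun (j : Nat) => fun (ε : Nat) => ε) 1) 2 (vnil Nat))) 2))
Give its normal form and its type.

normal form:
  refl (Eq (Eq Nat 2 2) (refl Nat 2) (refl Nat 2)) (refl (Eq Nat 2 2) (refl Nat 2))
type:
  Eq (Eq (Eq Nat 2 2) (refl Nat 2) (refl Nat 2)) (refl (Eq Nat 2 2) (refl Nat 2)) (refl (Eq Nat 2 2) (refl Nat 2))
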